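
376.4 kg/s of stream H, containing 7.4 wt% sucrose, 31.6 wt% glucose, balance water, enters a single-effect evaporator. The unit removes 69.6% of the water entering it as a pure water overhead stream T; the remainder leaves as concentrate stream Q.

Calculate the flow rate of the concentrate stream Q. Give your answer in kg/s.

216.6 kg/s

water entering = 376.4×0.610 = 229.6 kg/s; overhead removed = 0.696×229.6 = 159.8 kg/s.
Concentrate = 376.4 − 159.8 = 216.6 kg/s.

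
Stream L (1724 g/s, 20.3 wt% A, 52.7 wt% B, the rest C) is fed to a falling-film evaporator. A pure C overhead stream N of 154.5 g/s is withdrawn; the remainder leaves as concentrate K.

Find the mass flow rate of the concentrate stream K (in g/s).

1570 g/s

Concentrate = 1724 − 154.5 = 1569.5 g/s.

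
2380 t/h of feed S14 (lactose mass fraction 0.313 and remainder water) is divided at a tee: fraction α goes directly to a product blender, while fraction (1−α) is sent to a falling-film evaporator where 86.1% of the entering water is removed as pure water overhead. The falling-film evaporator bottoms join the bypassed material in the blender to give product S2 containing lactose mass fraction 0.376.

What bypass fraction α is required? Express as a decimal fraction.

0.717

All 2380×0.313 = 744.94 t/h of lactose reaches S2, so S2 = 744.94/0.376 = 1981.2 t/h and vapour = 398.78 t/h.
The evaporator receives (1−α)·2380 of feed at 0.687 water and removes 0.861 of that water:
0.861×0.687×(1−α)×2380 = 398.78
(1−α) = 398.78/1407.8 = 0.2833;  α = 0.7167.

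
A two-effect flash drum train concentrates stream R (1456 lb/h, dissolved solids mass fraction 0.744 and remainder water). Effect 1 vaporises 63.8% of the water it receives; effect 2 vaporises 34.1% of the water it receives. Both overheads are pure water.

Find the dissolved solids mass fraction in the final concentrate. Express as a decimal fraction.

water in feed = 1456×0.256 = 372.74 lb/h.
After stage 1: water left = (1−0.638)×372.74 = 134.93; stream total = 1218.2 lb/h.
After stage 2: water left = (1−0.341)×134.93 = 88.919; final concentrate = 1172.2 lb/h.
dissolved solids fraction = 1083.3/1172.2 = 0.924.

0.924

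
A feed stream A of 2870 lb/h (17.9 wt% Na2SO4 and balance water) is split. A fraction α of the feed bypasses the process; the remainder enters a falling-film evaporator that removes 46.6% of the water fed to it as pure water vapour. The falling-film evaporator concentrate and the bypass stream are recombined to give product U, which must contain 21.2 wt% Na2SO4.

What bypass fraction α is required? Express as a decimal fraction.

0.593

All 2870×0.179 = 513.73 lb/h of Na2SO4 reaches U, so U = 513.73/0.212 = 2423.3 lb/h and vapour = 446.75 lb/h.
The evaporator receives (1−α)·2870 of feed at 0.821 water and removes 0.466 of that water:
0.466×0.821×(1−α)×2870 = 446.75
(1−α) = 446.75/1098 = 0.4069;  α = 0.5931.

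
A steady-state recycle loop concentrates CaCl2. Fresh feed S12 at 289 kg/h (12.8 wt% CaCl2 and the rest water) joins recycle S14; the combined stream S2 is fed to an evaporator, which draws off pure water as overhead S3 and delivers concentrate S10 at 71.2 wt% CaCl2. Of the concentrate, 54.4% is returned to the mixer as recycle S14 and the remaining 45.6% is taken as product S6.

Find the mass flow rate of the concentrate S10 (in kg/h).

113.9 kg/h

Overall CaCl2 balance (none leaves overhead): CaCl2 in fresh feed = CaCl2 in product, i.e. 289×0.128 = (1−0.544)·S10·0.712.
S10 = 36.992/(0.712×0.456) = 113.94 kg/h.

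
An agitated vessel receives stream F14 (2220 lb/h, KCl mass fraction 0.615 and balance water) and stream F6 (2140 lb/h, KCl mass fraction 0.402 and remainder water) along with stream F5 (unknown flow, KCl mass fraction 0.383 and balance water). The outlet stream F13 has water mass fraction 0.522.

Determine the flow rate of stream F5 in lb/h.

Let F5 be the unknown flow. Total out = 4360 + F5.
water balance: 2134.4 + 0.617·F5 = 0.522·(4360 + F5)
(0.617 − 0.522)·F5 = 0.522×4360 − 2134.4 = 141.5
F5 = 141.5 / 0.095 = 1489.5 lb/h

1489 lb/h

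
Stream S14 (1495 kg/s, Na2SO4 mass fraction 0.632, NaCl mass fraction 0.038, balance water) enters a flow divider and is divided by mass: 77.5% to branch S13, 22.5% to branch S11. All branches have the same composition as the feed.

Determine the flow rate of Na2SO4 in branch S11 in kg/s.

212.6 kg/s

Branch S11 total = 0.225×1495 = 336.38 kg/s.
Na2SO4 in S11 = 0.632×336.38 = 212.59 kg/s.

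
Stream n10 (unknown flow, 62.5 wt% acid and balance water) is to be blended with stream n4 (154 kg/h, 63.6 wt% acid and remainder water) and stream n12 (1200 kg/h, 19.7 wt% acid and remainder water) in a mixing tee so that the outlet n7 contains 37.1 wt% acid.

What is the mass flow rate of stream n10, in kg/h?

661.4 kg/h

Let n10 be the unknown flow. Total out = 1354 + n10.
acid balance: 334.34 + 0.625·n10 = 0.371·(1354 + n10)
(0.625 − 0.371)·n10 = 0.371×1354 − 334.34 = 167.99
n10 = 167.99 / 0.254 = 661.38 kg/h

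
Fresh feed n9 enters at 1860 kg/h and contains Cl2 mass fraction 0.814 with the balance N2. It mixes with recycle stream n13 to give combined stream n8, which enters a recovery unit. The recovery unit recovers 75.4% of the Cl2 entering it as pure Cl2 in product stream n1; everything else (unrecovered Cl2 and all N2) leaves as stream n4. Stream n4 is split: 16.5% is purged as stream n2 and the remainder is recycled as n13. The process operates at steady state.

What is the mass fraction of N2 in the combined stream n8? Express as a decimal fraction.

N2 enters only via n9 and leaves only via the purge: 1860×0.186 = 0.165×(N2 in n4), and the recovery unit passes all N2, so N2 in n8 = N2 in n4 = 2096.7 kg/h.
Cl2 in n8: m_A = 1860×0.814 + (1−0.165)·(1−0.754)·m_A, so m_A = 1514/0.7946 = 1905.4 kg/h.
n8 = 1905.4 + 2096.7 = 4002.2 kg/h.
N2 fraction in n8 = 2096.7/4002.2 = 0.524.

0.524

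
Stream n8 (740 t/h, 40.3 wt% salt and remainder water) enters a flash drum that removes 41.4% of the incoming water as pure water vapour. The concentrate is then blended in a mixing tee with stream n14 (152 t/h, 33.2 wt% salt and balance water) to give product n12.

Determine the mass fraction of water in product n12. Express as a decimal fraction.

Vapour removed = 0.414×0.597×740 = 182.9 t/h; concentrate = 557.1 t/h.
water reaching the mixer = 258.88 (from concentrate) + 152×0.668 = 360.42 t/h.
Product flow = 557.1 + 152 = 709.1 t/h; water fraction = 0.508.

0.508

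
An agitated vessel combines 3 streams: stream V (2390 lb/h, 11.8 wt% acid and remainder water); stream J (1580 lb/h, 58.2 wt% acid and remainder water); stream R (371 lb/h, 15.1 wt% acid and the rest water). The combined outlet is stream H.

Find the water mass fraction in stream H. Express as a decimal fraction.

0.710

Total flow out = 2390 + 1580 + 371 = 4341 lb/h.
water in = 2390×0.882 + 1580×0.418 + 371×0.849 = 3083.4 lb/h.
water mass fraction in H = 3083.4/4341 = 0.710.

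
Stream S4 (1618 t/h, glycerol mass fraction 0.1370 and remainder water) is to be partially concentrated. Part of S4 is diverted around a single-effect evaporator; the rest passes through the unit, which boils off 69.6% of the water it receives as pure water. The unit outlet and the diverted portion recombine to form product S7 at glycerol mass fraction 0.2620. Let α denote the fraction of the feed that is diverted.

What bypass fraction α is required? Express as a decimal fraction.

0.206

All 1618×0.137 = 221.67 t/h of glycerol reaches S7, so S7 = 221.67/0.262 = 846.05 t/h and vapour = 771.95 t/h.
The evaporator receives (1−α)·1618 of feed at 0.863 water and removes 0.696 of that water:
0.696×0.863×(1−α)×1618 = 771.95
(1−α) = 771.95/971.85 = 0.7943;  α = 0.2057.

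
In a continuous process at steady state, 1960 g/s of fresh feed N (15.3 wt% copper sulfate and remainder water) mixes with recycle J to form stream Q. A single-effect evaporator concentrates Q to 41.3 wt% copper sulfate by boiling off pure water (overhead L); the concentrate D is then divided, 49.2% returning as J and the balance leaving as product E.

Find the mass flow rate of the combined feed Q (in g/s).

2663 g/s

Overall copper sulfate balance (none leaves overhead): copper sulfate in fresh feed = copper sulfate in product, i.e. 1960×0.153 = (1−0.492)·D·0.413.
D = 299.88/(0.413×0.508) = 1429.3 g/s.
Recycle J = 0.492×1429.3 = 703.23 g/s.
Combined feed Q = 1960 + 703.23 = 2663.2 g/s.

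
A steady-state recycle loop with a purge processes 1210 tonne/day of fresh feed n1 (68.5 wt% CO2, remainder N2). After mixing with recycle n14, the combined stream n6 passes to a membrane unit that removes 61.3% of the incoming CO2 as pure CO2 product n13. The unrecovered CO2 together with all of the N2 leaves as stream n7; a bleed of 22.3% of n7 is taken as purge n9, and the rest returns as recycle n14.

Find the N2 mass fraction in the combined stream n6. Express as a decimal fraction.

0.591

N2 enters only via n1 and leaves only via the purge: 1210×0.315 = 0.223×(N2 in n7), and the membrane unit passes all N2, so N2 in n6 = N2 in n7 = 1709.2 tonne/day.
CO2 in n6: m_A = 1210×0.685 + (1−0.223)·(1−0.613)·m_A, so m_A = 828.85/0.6993 = 1185.3 tonne/day.
n6 = 1185.3 + 1709.2 = 2894.4 tonne/day.
N2 fraction in n6 = 1709.2/2894.4 = 0.591.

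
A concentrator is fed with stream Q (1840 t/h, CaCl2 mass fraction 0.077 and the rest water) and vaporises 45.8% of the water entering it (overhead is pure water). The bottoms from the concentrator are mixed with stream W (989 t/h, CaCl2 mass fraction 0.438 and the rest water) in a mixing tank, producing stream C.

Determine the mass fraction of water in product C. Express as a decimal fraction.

Vapour removed = 0.458×0.923×1840 = 777.83 t/h; concentrate = 1062.2 t/h.
water reaching the mixer = 920.49 (from concentrate) + 989×0.562 = 1476.3 t/h.
Product flow = 1062.2 + 989 = 2051.2 t/h; water fraction = 0.720.

0.720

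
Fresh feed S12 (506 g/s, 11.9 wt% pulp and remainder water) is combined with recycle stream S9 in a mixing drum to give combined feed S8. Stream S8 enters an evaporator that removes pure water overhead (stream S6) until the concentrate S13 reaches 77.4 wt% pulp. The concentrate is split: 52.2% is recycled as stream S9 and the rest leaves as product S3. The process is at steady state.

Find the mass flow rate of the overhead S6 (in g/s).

Overall pulp balance (none leaves overhead): pulp in fresh feed = pulp in product, i.e. 506×0.119 = (1−0.522)·S13·0.774.
S13 = 60.214/(0.774×0.478) = 162.75 g/s.
Recycle S9 = 0.522×162.75 = 84.957 g/s.
Combined feed S8 = 506 + 84.957 = 590.96 g/s.
Overhead S6 = S8 − S13 = 590.96 − 162.75 = 428.2 g/s.

428.2 g/s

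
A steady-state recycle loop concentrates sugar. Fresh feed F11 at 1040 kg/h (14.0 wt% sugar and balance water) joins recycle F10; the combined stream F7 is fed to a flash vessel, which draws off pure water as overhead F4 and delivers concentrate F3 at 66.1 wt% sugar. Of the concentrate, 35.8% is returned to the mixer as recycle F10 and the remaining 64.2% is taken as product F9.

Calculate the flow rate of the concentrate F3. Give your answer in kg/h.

Overall sugar balance (none leaves overhead): sugar in fresh feed = sugar in product, i.e. 1040×0.140 = (1−0.358)·F3·0.661.
F3 = 145.6/(0.661×0.642) = 343.1 kg/h.

343.1 kg/h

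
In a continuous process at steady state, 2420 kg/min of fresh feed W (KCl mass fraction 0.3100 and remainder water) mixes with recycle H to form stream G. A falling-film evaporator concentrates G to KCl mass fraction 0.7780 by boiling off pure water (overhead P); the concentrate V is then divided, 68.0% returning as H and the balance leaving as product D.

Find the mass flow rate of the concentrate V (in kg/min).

3013 kg/min

Overall KCl balance (none leaves overhead): KCl in fresh feed = KCl in product, i.e. 2420×0.310 = (1−0.680)·V·0.778.
V = 750.2/(0.778×0.320) = 3013.3 kg/min.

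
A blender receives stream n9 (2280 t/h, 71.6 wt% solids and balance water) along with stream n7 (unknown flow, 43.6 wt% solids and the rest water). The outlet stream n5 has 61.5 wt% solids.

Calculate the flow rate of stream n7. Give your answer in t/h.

1286 t/h

Let n7 be the unknown flow. Total out = 2280 + n7.
solids balance: 1632.5 + 0.436·n7 = 0.615·(2280 + n7)
(0.436 − 0.615)·n7 = 0.615×2280 − 1632.5 = -230.28
n7 = -230.28 / -0.179 = 1286.5 t/h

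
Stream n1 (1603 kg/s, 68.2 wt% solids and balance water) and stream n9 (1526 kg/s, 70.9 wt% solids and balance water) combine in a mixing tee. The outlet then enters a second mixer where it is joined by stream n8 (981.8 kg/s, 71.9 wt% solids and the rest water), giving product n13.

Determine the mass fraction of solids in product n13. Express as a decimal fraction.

Overall, product flow = 4110.8 kg/s.
solids in = 1603×0.682 + 1526×0.709 + 981.8×0.719 = 2881.1 kg/s.
solids fraction in n13 = 0.701.

0.701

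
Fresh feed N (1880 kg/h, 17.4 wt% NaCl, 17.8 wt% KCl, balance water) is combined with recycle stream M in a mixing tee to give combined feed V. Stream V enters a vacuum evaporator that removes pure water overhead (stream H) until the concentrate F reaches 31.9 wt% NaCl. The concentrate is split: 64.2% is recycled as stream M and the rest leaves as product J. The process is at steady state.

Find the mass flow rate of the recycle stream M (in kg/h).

Overall NaCl balance (none leaves overhead): NaCl in fresh feed = NaCl in product, i.e. 1880×0.174 = (1−0.642)·F·0.319.
F = 327.12/(0.319×0.358) = 2864.4 kg/h.
Recycle M = 0.642×2864.4 = 1838.9 kg/h.

1839 kg/h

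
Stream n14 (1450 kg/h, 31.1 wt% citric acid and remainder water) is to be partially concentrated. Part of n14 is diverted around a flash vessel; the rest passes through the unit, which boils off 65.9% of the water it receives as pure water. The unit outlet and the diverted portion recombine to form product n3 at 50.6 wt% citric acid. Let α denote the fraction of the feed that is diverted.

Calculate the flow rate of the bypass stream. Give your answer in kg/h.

219.3 kg/h

All 1450×0.311 = 450.95 kg/h of citric acid reaches n3, so n3 = 450.95/0.506 = 891.21 kg/h and vapour = 558.79 kg/h.
The evaporator receives (1−α)·1450 of feed at 0.689 water and removes 0.659 of that water:
0.659×0.689×(1−α)×1450 = 558.79
(1−α) = 558.79/658.37 = 0.8487;  α = 0.1513.
Bypass flow = 0.1513×1450 = 219.31 kg/h.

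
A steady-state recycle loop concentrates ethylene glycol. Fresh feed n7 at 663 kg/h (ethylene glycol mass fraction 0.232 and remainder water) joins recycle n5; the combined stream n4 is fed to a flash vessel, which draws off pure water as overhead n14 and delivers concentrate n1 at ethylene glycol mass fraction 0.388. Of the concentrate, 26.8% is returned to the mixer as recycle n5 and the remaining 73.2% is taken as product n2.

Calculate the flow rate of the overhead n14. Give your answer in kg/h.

266.6 kg/h

Overall ethylene glycol balance (none leaves overhead): ethylene glycol in fresh feed = ethylene glycol in product, i.e. 663×0.232 = (1−0.268)·n1·0.388.
n1 = 153.82/(0.388×0.732) = 541.58 kg/h.
Recycle n5 = 0.268×541.58 = 145.14 kg/h.
Combined feed n4 = 663 + 145.14 = 808.14 kg/h.
Overhead n14 = n4 − n1 = 808.14 − 541.58 = 266.57 kg/h.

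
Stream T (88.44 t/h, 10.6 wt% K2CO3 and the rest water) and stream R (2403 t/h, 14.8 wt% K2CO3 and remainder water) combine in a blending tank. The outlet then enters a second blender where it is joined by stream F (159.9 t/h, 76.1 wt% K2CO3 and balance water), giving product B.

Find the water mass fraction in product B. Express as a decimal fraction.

Overall, product flow = 2651.3 t/h.
water in = 88.44×0.894 + 2403×0.852 + 159.9×0.239 = 2164.6 t/h.
water fraction in B = 0.8164.

0.8164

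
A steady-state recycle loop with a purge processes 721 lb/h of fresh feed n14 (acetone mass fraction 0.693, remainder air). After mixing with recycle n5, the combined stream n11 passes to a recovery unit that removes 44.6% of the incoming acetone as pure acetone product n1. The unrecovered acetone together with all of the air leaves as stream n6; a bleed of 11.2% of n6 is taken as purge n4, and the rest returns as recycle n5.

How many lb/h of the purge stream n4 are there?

air enters only via n14 and leaves only via the purge: 721×0.307 = 0.112×(air in n6), and the recovery unit passes all air, so air in n11 = air in n6 = 1976.3 lb/h.
acetone in n11: m_A = 721×0.693 + (1−0.112)·(1−0.446)·m_A, so m_A = 499.65/0.5080 = 983.48 lb/h.
n6 = (1−0.446)×983.48 + 1976.3 = 2521.2 lb/h.
Purge n4 = 0.112×2521.2 = 282.37 lb/h.

282.4 lb/h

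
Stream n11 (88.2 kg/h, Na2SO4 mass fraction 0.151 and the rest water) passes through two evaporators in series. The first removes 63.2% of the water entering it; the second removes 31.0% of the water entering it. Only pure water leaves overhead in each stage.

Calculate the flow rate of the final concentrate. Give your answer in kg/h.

water in feed = 88.2×0.849 = 74.882 kg/h.
After stage 1: water left = (1−0.632)×74.882 = 27.557; stream total = 40.875 kg/h.
After stage 2: water left = (1−0.310)×27.557 = 19.014; final concentrate = 32.332 kg/h.

32.33 kg/h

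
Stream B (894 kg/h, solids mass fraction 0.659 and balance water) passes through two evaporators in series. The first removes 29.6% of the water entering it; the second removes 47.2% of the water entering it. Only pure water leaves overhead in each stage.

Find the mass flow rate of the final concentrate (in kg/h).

702.5 kg/h

water in feed = 894×0.341 = 304.85 kg/h.
After stage 1: water left = (1−0.296)×304.85 = 214.62; stream total = 803.76 kg/h.
After stage 2: water left = (1−0.472)×214.62 = 113.32; final concentrate = 702.46 kg/h.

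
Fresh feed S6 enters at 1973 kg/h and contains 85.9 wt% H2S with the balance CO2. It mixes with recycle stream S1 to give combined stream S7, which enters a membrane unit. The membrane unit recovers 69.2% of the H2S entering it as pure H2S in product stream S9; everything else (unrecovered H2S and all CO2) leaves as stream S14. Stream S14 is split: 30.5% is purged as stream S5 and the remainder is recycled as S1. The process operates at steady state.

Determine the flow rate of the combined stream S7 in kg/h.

CO2 enters only via S6 and leaves only via the purge: 1973×0.141 = 0.305×(CO2 in S14), and the membrane unit passes all CO2, so CO2 in S7 = CO2 in S14 = 912.11 kg/h.
H2S in S7: m_A = 1973×0.859 + (1−0.305)·(1−0.692)·m_A, so m_A = 1694.8/0.7859 = 2156.4 kg/h.
S7 = 2156.4 + 912.11 = 3068.5 kg/h.

3069 kg/h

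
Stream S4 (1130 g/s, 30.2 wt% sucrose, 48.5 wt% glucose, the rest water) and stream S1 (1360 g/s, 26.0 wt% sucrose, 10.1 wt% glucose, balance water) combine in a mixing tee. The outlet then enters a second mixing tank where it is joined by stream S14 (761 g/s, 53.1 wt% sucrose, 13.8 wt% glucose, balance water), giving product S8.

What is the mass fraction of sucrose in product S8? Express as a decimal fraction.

Overall, product flow = 3251 g/s.
sucrose in = 1130×0.302 + 1360×0.260 + 761×0.531 = 1099 g/s.
sucrose fraction in S8 = 0.338.

0.338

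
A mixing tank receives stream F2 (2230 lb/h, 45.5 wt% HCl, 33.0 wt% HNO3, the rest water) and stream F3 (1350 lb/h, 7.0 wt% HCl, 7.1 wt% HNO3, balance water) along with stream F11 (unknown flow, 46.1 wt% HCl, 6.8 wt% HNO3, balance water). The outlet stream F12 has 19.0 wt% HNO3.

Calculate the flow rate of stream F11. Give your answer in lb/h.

Let F11 be the unknown flow. Total out = 3580 + F11.
HNO3 balance: 831.75 + 0.068·F11 = 0.190·(3580 + F11)
(0.068 − 0.190)·F11 = 0.190×3580 − 831.75 = -151.55
F11 = -151.55 / -0.122 = 1242.2 lb/h

1242 lb/h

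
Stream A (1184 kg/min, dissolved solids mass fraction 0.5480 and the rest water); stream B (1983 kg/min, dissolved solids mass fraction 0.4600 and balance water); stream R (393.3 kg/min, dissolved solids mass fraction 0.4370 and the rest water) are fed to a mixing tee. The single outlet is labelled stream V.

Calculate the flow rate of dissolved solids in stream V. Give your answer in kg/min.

dissolved solids out = dissolved solids in = 1184×0.548 + 1983×0.460 + 393.3×0.437 = 1732.9 kg/min.

1733 kg/min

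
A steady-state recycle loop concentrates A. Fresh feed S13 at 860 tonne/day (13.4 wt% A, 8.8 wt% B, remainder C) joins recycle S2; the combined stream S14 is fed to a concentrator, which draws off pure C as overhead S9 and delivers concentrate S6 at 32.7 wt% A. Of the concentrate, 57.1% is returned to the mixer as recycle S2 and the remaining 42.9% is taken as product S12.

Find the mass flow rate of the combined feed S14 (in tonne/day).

1329 tonne/day

Overall A balance (none leaves overhead): A in fresh feed = A in product, i.e. 860×0.134 = (1−0.571)·S6·0.327.
S6 = 115.24/(0.327×0.429) = 821.48 tonne/day.
Recycle S2 = 0.571×821.48 = 469.07 tonne/day.
Combined feed S14 = 860 + 469.07 = 1329.1 tonne/day.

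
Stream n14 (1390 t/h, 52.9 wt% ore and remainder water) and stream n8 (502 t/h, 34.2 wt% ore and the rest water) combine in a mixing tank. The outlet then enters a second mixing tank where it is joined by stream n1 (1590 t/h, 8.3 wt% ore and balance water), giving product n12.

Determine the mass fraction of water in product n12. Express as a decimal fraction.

Overall, product flow = 3482 t/h.
water in = 1390×0.471 + 502×0.658 + 1590×0.917 = 2443 t/h.
water fraction in n12 = 0.7016.

0.7016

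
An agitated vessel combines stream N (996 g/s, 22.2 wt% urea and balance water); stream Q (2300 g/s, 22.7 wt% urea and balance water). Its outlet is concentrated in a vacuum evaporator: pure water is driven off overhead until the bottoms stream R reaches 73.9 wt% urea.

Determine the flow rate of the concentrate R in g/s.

1006 g/s

urea entering = 996×0.222 + 2300×0.227 = 743.21 g/s.
All urea reports to R, so R = 743.21/0.739 = 1005.7 g/s.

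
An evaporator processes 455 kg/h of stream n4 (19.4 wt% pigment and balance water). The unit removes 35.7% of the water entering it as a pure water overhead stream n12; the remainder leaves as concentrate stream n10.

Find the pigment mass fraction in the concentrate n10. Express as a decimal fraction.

0.272

pigment is not removed: 455×0.194 = 88.27 kg/h of pigment enters n10.
water entering = 455×0.806 = 366.73 kg/h; overhead removed = 0.357×366.73 = 130.92 kg/h.
Concentrate = 455 − 130.92 = 324.08 kg/h.
Mass fraction = 88.27/324.08 = 0.272.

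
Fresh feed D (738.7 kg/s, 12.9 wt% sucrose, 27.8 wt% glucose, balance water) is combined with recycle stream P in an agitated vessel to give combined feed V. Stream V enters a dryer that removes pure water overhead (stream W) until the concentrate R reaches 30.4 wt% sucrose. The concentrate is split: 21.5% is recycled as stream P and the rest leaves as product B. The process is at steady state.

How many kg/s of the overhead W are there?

Overall sucrose balance (none leaves overhead): sucrose in fresh feed = sucrose in product, i.e. 738.7×0.129 = (1−0.215)·R·0.304.
R = 95.292/(0.304×0.785) = 399.31 kg/s.
Recycle P = 0.215×399.31 = 85.853 kg/s.
Combined feed V = 738.7 + 85.853 = 824.55 kg/s.
Overhead W = V − R = 824.55 − 399.31 = 425.24 kg/s.

425.2 kg/s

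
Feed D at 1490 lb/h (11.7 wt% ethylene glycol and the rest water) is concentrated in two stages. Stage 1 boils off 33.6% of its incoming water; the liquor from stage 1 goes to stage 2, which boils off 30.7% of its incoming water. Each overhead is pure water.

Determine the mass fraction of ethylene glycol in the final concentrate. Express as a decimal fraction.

water in feed = 1490×0.883 = 1315.7 lb/h.
After stage 1: water left = (1−0.336)×1315.7 = 873.6; stream total = 1047.9 lb/h.
After stage 2: water left = (1−0.307)×873.6 = 605.41; final concentrate = 779.74 lb/h.
ethylene glycol fraction = 174.33/779.74 = 0.224.

0.224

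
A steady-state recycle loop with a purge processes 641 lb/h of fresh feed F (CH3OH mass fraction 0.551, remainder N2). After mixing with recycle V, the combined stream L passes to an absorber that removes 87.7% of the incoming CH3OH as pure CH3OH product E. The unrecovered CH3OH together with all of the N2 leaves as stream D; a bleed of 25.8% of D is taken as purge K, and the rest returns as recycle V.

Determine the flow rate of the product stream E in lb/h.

340.9 lb/h

CH3OH in L: m_A = 641×0.551 + (1−0.258)·(1−0.877)·m_A, so m_A = 353.19/0.9087 = 388.66 lb/h.
Product E = 0.877×388.66 = 340.86 lb/h.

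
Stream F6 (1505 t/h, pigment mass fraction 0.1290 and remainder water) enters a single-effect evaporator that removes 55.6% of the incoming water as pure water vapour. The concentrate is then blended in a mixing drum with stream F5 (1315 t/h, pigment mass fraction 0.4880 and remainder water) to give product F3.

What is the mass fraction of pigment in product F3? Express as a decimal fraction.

0.3997

Vapour removed = 0.556×0.871×1505 = 728.84 t/h; concentrate = 776.16 t/h.
pigment reaching the mixer = 194.15 (from concentrate) + 1315×0.488 = 835.87 t/h.
Product flow = 776.16 + 1315 = 2091.2 t/h; pigment fraction = 0.3997.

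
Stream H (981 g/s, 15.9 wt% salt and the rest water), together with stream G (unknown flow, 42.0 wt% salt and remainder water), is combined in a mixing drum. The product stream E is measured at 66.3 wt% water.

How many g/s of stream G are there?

2104 g/s

Let G be the unknown flow. Total out = 981 + G.
water balance: 825.02 + 0.580·G = 0.663·(981 + G)
(0.580 − 0.663)·G = 0.663×981 − 825.02 = -174.62
G = -174.62 / -0.083 = 2103.8 g/s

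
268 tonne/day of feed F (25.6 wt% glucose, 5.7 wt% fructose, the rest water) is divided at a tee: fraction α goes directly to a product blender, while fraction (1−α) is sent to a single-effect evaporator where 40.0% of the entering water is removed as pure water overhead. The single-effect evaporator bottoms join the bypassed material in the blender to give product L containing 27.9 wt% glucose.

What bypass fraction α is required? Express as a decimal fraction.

All 268×0.256 = 68.608 tonne/day of glucose reaches L, so L = 68.608/0.279 = 245.91 tonne/day and vapour = 22.093 tonne/day.
The evaporator receives (1−α)·268 of feed at 0.687 water and removes 0.400 of that water:
0.400×0.687×(1−α)×268 = 22.093
(1−α) = 22.093/73.646 = 0.3000;  α = 0.7000.

0.700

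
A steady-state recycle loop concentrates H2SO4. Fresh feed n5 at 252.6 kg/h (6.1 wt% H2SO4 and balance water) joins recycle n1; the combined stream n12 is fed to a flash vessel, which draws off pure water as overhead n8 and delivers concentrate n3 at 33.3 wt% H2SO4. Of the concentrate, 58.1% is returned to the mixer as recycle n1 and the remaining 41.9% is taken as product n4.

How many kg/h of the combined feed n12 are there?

Overall H2SO4 balance (none leaves overhead): H2SO4 in fresh feed = H2SO4 in product, i.e. 252.6×0.061 = (1−0.581)·n3·0.333.
n3 = 15.409/(0.333×0.419) = 110.43 kg/h.
Recycle n1 = 0.581×110.43 = 64.162 kg/h.
Combined feed n12 = 252.6 + 64.162 = 316.76 kg/h.

316.8 kg/h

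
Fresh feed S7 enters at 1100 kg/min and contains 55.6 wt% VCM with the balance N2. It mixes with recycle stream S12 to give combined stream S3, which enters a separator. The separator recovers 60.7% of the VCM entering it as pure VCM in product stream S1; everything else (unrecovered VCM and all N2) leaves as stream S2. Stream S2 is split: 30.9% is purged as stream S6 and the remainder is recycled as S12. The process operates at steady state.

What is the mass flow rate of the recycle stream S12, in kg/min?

N2 enters only via S7 and leaves only via the purge: 1100×0.444 = 0.309×(N2 in S2), and the separator passes all N2, so N2 in S3 = N2 in S2 = 1580.6 kg/min.
VCM in S3: m_A = 1100×0.556 + (1−0.309)·(1−0.607)·m_A, so m_A = 611.6/0.7284 = 839.61 kg/min.
S2 = (1−0.607)×839.61 + 1580.6 = 1910.5 kg/min.
Recycle S12 = (1−0.309)×1910.5 = 1320.2 kg/min.

1320 kg/min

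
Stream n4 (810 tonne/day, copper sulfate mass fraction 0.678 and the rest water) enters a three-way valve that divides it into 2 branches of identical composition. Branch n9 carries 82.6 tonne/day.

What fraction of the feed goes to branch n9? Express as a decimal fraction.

Fraction to n9 = 82.6/810 = 0.1020.

0.102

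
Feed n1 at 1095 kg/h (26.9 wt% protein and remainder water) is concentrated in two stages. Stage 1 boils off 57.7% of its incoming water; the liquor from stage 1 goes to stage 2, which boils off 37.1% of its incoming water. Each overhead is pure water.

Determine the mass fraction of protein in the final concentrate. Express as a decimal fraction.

water in feed = 1095×0.731 = 800.44 kg/h.
After stage 1: water left = (1−0.577)×800.44 = 338.59; stream total = 633.14 kg/h.
After stage 2: water left = (1−0.371)×338.59 = 212.97; final concentrate = 507.53 kg/h.
protein fraction = 294.56/507.53 = 0.580.

0.580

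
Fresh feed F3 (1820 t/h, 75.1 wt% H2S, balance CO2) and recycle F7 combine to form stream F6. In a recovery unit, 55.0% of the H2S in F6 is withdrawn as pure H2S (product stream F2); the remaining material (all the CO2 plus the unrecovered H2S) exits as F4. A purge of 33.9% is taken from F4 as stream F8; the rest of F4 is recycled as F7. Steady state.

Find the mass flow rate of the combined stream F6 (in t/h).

3282 t/h

CO2 enters only via F3 and leaves only via the purge: 1820×0.249 = 0.339×(CO2 in F4), and the recovery unit passes all CO2, so CO2 in F6 = CO2 in F4 = 1336.8 t/h.
H2S in F6: m_A = 1820×0.751 + (1−0.339)·(1−0.550)·m_A, so m_A = 1366.8/0.7026 = 1945.5 t/h.
F6 = 1945.5 + 1336.8 = 3282.3 t/h.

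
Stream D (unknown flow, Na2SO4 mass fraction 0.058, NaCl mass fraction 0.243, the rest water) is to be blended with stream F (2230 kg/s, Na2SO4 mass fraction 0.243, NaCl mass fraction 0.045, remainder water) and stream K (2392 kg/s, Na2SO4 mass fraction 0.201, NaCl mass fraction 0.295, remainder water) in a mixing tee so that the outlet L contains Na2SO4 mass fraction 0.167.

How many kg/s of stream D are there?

Let D be the unknown flow. Total out = 4622 + D.
Na2SO4 balance: 1022.7 + 0.058·D = 0.167·(4622 + D)
(0.058 − 0.167)·D = 0.167×4622 − 1022.7 = -250.81
D = -250.81 / -0.109 = 2301 kg/s

2301 kg/s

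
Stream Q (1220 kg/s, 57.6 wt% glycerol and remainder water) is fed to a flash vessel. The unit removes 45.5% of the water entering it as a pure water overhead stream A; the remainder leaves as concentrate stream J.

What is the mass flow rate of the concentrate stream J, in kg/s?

984.6 kg/s

water entering = 1220×0.424 = 517.28 kg/s; overhead removed = 0.455×517.28 = 235.36 kg/s.
Concentrate = 1220 − 235.36 = 984.64 kg/s.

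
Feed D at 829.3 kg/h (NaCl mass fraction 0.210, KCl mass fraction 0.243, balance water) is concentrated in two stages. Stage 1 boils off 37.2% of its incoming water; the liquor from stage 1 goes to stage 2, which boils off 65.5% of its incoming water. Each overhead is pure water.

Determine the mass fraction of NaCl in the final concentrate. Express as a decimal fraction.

0.367

water in feed = 829.3×0.547 = 453.63 kg/h.
After stage 1: water left = (1−0.372)×453.63 = 284.88; stream total = 660.55 kg/h.
After stage 2: water left = (1−0.655)×284.88 = 98.283; final concentrate = 473.96 kg/h.
NaCl fraction = 174.15/473.96 = 0.367.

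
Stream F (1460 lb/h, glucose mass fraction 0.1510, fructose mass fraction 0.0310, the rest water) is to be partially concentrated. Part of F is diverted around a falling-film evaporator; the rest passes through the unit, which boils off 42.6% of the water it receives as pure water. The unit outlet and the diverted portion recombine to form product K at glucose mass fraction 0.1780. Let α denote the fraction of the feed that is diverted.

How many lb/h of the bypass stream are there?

All 1460×0.151 = 220.46 lb/h of glucose reaches K, so K = 220.46/0.178 = 1238.5 lb/h and vapour = 221.46 lb/h.
The evaporator receives (1−α)·1460 of feed at 0.818 water and removes 0.426 of that water:
0.426×0.818×(1−α)×1460 = 221.46
(1−α) = 221.46/508.76 = 0.4353;  α = 0.5647.
Bypass flow = 0.5647×1460 = 824.47 lb/h.

824.5 lb/h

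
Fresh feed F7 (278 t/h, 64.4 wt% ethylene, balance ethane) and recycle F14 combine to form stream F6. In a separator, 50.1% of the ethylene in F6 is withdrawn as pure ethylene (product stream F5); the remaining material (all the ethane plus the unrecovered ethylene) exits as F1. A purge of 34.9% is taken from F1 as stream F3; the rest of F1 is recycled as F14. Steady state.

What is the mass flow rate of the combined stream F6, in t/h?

ethane enters only via F7 and leaves only via the purge: 278×0.356 = 0.349×(ethane in F1), and the separator passes all ethane, so ethane in F6 = ethane in F1 = 283.58 t/h.
ethylene in F6: m_A = 278×0.644 + (1−0.349)·(1−0.501)·m_A, so m_A = 179.03/0.6752 = 265.17 t/h.
F6 = 265.17 + 283.58 = 548.75 t/h.

548.7 t/h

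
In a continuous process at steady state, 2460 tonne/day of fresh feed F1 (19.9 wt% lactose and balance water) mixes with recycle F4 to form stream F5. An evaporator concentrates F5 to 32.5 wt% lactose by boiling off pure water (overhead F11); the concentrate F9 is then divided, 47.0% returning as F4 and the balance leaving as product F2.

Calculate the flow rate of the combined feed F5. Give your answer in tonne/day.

Overall lactose balance (none leaves overhead): lactose in fresh feed = lactose in product, i.e. 2460×0.199 = (1−0.470)·F9·0.325.
F9 = 489.54/(0.325×0.530) = 2842 tonne/day.
Recycle F4 = 0.470×2842 = 1335.8 tonne/day.
Combined feed F5 = 2460 + 1335.8 = 3795.8 tonne/day.

3796 tonne/day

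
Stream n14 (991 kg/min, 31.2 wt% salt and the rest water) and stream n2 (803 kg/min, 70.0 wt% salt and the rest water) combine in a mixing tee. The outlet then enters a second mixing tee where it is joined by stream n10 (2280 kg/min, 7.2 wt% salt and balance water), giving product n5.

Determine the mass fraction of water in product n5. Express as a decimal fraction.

Overall, product flow = 4074 kg/min.
water in = 991×0.688 + 803×0.300 + 2280×0.928 = 3038.5 kg/min.
water fraction in n5 = 0.746.

0.746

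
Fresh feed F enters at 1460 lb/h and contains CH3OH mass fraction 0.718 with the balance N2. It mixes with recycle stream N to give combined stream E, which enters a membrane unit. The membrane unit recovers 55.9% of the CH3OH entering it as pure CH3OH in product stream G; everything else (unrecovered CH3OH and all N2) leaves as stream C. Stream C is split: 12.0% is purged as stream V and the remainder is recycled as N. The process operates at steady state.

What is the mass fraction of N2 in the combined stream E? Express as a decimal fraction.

0.667

N2 enters only via F and leaves only via the purge: 1460×0.282 = 0.120×(N2 in C), and the membrane unit passes all N2, so N2 in E = N2 in C = 3431 lb/h.
CH3OH in E: m_A = 1460×0.718 + (1−0.120)·(1−0.559)·m_A, so m_A = 1048.3/0.6119 = 1713.1 lb/h.
E = 1713.1 + 3431 = 5144.1 lb/h.
N2 fraction in E = 3431/5144.1 = 0.667.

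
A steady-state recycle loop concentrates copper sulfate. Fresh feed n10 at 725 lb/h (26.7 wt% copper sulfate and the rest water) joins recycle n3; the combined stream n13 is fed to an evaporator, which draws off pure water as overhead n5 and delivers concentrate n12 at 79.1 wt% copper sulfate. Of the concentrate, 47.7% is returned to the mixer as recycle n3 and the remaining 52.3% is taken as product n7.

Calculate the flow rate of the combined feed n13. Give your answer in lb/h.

948.2 lb/h

Overall copper sulfate balance (none leaves overhead): copper sulfate in fresh feed = copper sulfate in product, i.e. 725×0.267 = (1−0.477)·n12·0.791.
n12 = 193.58/(0.791×0.523) = 467.92 lb/h.
Recycle n3 = 0.477×467.92 = 223.2 lb/h.
Combined feed n13 = 725 + 223.2 = 948.2 lb/h.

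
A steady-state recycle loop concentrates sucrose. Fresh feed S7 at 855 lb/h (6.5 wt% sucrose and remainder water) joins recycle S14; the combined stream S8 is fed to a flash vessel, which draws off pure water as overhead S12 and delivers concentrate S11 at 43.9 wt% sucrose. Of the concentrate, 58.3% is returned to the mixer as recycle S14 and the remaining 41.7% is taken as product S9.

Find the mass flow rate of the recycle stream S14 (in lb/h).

177 lb/h

Overall sucrose balance (none leaves overhead): sucrose in fresh feed = sucrose in product, i.e. 855×0.065 = (1−0.583)·S11·0.439.
S11 = 55.575/(0.439×0.417) = 303.58 lb/h.
Recycle S14 = 0.583×303.58 = 176.99 lb/h.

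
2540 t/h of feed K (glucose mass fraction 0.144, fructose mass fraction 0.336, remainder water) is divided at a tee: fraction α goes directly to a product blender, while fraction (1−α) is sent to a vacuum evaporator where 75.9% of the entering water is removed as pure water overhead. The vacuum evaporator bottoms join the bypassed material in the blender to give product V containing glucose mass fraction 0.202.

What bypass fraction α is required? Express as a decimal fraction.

0.273

All 2540×0.144 = 365.76 t/h of glucose reaches V, so V = 365.76/0.202 = 1810.7 t/h and vapour = 729.31 t/h.
The evaporator receives (1−α)·2540 of feed at 0.520 water and removes 0.759 of that water:
0.759×0.520×(1−α)×2540 = 729.31
(1−α) = 729.31/1002.5 = 0.7275;  α = 0.2725.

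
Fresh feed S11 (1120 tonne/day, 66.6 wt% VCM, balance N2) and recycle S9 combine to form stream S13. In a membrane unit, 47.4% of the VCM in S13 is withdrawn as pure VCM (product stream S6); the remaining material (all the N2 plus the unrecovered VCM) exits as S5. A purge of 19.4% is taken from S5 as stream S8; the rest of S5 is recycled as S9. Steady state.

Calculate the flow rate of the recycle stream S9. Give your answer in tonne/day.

N2 enters only via S11 and leaves only via the purge: 1120×0.334 = 0.194×(N2 in S5), and the membrane unit passes all N2, so N2 in S13 = N2 in S5 = 1928.2 tonne/day.
VCM in S13: m_A = 1120×0.666 + (1−0.194)·(1−0.474)·m_A, so m_A = 745.92/0.5760 = 1294.9 tonne/day.
S5 = (1−0.474)×1294.9 + 1928.2 = 2609.4 tonne/day.
Recycle S9 = (1−0.194)×2609.4 = 2103.1 tonne/day.

2103 tonne/day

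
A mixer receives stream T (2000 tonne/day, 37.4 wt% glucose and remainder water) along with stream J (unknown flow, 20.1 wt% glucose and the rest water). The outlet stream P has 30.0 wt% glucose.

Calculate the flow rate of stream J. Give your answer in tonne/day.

Let J be the unknown flow. Total out = 2000 + J.
glucose balance: 748 + 0.201·J = 0.300·(2000 + J)
(0.201 − 0.300)·J = 0.300×2000 − 748 = -148
J = -148 / -0.099 = 1494.9 tonne/day

1495 tonne/day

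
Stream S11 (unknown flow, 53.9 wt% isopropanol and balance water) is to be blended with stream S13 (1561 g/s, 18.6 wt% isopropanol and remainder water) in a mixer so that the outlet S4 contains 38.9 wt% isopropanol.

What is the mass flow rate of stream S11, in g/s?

2113 g/s

Let S11 be the unknown flow. Total out = 1561 + S11.
isopropanol balance: 290.35 + 0.539·S11 = 0.389·(1561 + S11)
(0.539 − 0.389)·S11 = 0.389×1561 − 290.35 = 316.88
S11 = 316.88 / 0.150 = 2112.6 g/s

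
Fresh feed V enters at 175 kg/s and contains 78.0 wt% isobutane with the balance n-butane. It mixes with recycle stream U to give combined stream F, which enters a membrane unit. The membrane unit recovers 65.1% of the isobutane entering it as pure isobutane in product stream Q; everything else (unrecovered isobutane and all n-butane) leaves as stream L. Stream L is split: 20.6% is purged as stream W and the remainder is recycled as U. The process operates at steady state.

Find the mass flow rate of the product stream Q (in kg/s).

122.9 kg/s

isobutane in F: m_A = 175×0.780 + (1−0.206)·(1−0.651)·m_A, so m_A = 136.5/0.7229 = 188.82 kg/s.
Product Q = 0.651×188.82 = 122.92 kg/s.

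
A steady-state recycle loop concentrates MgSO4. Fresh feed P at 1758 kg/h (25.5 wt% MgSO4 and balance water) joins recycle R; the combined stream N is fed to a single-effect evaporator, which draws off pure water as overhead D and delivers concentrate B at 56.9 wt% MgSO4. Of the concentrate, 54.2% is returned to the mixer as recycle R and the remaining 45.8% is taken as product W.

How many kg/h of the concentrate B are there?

1720 kg/h

Overall MgSO4 balance (none leaves overhead): MgSO4 in fresh feed = MgSO4 in product, i.e. 1758×0.255 = (1−0.542)·B·0.569.
B = 448.29/(0.569×0.458) = 1720.2 kg/h.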